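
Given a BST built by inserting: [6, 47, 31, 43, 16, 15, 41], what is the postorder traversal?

Tree insertion order: [6, 47, 31, 43, 16, 15, 41]
Tree (level-order array): [6, None, 47, 31, None, 16, 43, 15, None, 41]
Postorder traversal: [15, 16, 41, 43, 31, 47, 6]


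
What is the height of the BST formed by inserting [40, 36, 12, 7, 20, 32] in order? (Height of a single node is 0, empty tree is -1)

Insertion order: [40, 36, 12, 7, 20, 32]
Tree (level-order array): [40, 36, None, 12, None, 7, 20, None, None, None, 32]
Compute height bottom-up (empty subtree = -1):
  height(7) = 1 + max(-1, -1) = 0
  height(32) = 1 + max(-1, -1) = 0
  height(20) = 1 + max(-1, 0) = 1
  height(12) = 1 + max(0, 1) = 2
  height(36) = 1 + max(2, -1) = 3
  height(40) = 1 + max(3, -1) = 4
Height = 4


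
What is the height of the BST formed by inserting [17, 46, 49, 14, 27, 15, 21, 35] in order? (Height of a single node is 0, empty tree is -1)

Insertion order: [17, 46, 49, 14, 27, 15, 21, 35]
Tree (level-order array): [17, 14, 46, None, 15, 27, 49, None, None, 21, 35]
Compute height bottom-up (empty subtree = -1):
  height(15) = 1 + max(-1, -1) = 0
  height(14) = 1 + max(-1, 0) = 1
  height(21) = 1 + max(-1, -1) = 0
  height(35) = 1 + max(-1, -1) = 0
  height(27) = 1 + max(0, 0) = 1
  height(49) = 1 + max(-1, -1) = 0
  height(46) = 1 + max(1, 0) = 2
  height(17) = 1 + max(1, 2) = 3
Height = 3


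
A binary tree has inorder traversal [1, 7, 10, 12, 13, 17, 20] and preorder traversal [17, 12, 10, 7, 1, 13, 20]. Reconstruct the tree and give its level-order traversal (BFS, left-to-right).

Inorder:  [1, 7, 10, 12, 13, 17, 20]
Preorder: [17, 12, 10, 7, 1, 13, 20]
Algorithm: preorder visits root first, so consume preorder in order;
for each root, split the current inorder slice at that value into
left-subtree inorder and right-subtree inorder, then recurse.
Recursive splits:
  root=17; inorder splits into left=[1, 7, 10, 12, 13], right=[20]
  root=12; inorder splits into left=[1, 7, 10], right=[13]
  root=10; inorder splits into left=[1, 7], right=[]
  root=7; inorder splits into left=[1], right=[]
  root=1; inorder splits into left=[], right=[]
  root=13; inorder splits into left=[], right=[]
  root=20; inorder splits into left=[], right=[]
Reconstructed level-order: [17, 12, 20, 10, 13, 7, 1]


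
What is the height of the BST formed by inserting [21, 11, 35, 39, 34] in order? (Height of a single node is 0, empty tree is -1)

Insertion order: [21, 11, 35, 39, 34]
Tree (level-order array): [21, 11, 35, None, None, 34, 39]
Compute height bottom-up (empty subtree = -1):
  height(11) = 1 + max(-1, -1) = 0
  height(34) = 1 + max(-1, -1) = 0
  height(39) = 1 + max(-1, -1) = 0
  height(35) = 1 + max(0, 0) = 1
  height(21) = 1 + max(0, 1) = 2
Height = 2


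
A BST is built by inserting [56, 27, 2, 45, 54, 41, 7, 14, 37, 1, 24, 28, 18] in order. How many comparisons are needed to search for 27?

Search path for 27: 56 -> 27
Found: True
Comparisons: 2


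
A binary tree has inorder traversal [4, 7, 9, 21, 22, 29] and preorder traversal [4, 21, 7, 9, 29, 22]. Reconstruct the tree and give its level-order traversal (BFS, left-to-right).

Inorder:  [4, 7, 9, 21, 22, 29]
Preorder: [4, 21, 7, 9, 29, 22]
Algorithm: preorder visits root first, so consume preorder in order;
for each root, split the current inorder slice at that value into
left-subtree inorder and right-subtree inorder, then recurse.
Recursive splits:
  root=4; inorder splits into left=[], right=[7, 9, 21, 22, 29]
  root=21; inorder splits into left=[7, 9], right=[22, 29]
  root=7; inorder splits into left=[], right=[9]
  root=9; inorder splits into left=[], right=[]
  root=29; inorder splits into left=[22], right=[]
  root=22; inorder splits into left=[], right=[]
Reconstructed level-order: [4, 21, 7, 29, 9, 22]


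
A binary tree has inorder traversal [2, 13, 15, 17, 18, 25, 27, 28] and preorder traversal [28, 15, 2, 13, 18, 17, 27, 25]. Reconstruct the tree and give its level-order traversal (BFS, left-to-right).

Inorder:  [2, 13, 15, 17, 18, 25, 27, 28]
Preorder: [28, 15, 2, 13, 18, 17, 27, 25]
Algorithm: preorder visits root first, so consume preorder in order;
for each root, split the current inorder slice at that value into
left-subtree inorder and right-subtree inorder, then recurse.
Recursive splits:
  root=28; inorder splits into left=[2, 13, 15, 17, 18, 25, 27], right=[]
  root=15; inorder splits into left=[2, 13], right=[17, 18, 25, 27]
  root=2; inorder splits into left=[], right=[13]
  root=13; inorder splits into left=[], right=[]
  root=18; inorder splits into left=[17], right=[25, 27]
  root=17; inorder splits into left=[], right=[]
  root=27; inorder splits into left=[25], right=[]
  root=25; inorder splits into left=[], right=[]
Reconstructed level-order: [28, 15, 2, 18, 13, 17, 27, 25]


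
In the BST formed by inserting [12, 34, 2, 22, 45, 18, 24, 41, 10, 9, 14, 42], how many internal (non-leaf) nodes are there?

Tree built from: [12, 34, 2, 22, 45, 18, 24, 41, 10, 9, 14, 42]
Tree (level-order array): [12, 2, 34, None, 10, 22, 45, 9, None, 18, 24, 41, None, None, None, 14, None, None, None, None, 42]
Rule: An internal node has at least one child.
Per-node child counts:
  node 12: 2 child(ren)
  node 2: 1 child(ren)
  node 10: 1 child(ren)
  node 9: 0 child(ren)
  node 34: 2 child(ren)
  node 22: 2 child(ren)
  node 18: 1 child(ren)
  node 14: 0 child(ren)
  node 24: 0 child(ren)
  node 45: 1 child(ren)
  node 41: 1 child(ren)
  node 42: 0 child(ren)
Matching nodes: [12, 2, 10, 34, 22, 18, 45, 41]
Count of internal (non-leaf) nodes: 8


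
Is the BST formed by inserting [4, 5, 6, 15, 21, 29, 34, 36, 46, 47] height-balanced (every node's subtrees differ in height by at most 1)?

Tree (level-order array): [4, None, 5, None, 6, None, 15, None, 21, None, 29, None, 34, None, 36, None, 46, None, 47]
Definition: a tree is height-balanced if, at every node, |h(left) - h(right)| <= 1 (empty subtree has height -1).
Bottom-up per-node check:
  node 47: h_left=-1, h_right=-1, diff=0 [OK], height=0
  node 46: h_left=-1, h_right=0, diff=1 [OK], height=1
  node 36: h_left=-1, h_right=1, diff=2 [FAIL (|-1-1|=2 > 1)], height=2
  node 34: h_left=-1, h_right=2, diff=3 [FAIL (|-1-2|=3 > 1)], height=3
  node 29: h_left=-1, h_right=3, diff=4 [FAIL (|-1-3|=4 > 1)], height=4
  node 21: h_left=-1, h_right=4, diff=5 [FAIL (|-1-4|=5 > 1)], height=5
  node 15: h_left=-1, h_right=5, diff=6 [FAIL (|-1-5|=6 > 1)], height=6
  node 6: h_left=-1, h_right=6, diff=7 [FAIL (|-1-6|=7 > 1)], height=7
  node 5: h_left=-1, h_right=7, diff=8 [FAIL (|-1-7|=8 > 1)], height=8
  node 4: h_left=-1, h_right=8, diff=9 [FAIL (|-1-8|=9 > 1)], height=9
Node 36 violates the condition: |-1 - 1| = 2 > 1.
Result: Not balanced


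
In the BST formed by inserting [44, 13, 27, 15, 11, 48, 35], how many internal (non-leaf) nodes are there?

Tree built from: [44, 13, 27, 15, 11, 48, 35]
Tree (level-order array): [44, 13, 48, 11, 27, None, None, None, None, 15, 35]
Rule: An internal node has at least one child.
Per-node child counts:
  node 44: 2 child(ren)
  node 13: 2 child(ren)
  node 11: 0 child(ren)
  node 27: 2 child(ren)
  node 15: 0 child(ren)
  node 35: 0 child(ren)
  node 48: 0 child(ren)
Matching nodes: [44, 13, 27]
Count of internal (non-leaf) nodes: 3


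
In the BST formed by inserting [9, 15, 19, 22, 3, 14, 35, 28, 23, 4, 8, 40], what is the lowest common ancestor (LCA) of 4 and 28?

Tree insertion order: [9, 15, 19, 22, 3, 14, 35, 28, 23, 4, 8, 40]
Tree (level-order array): [9, 3, 15, None, 4, 14, 19, None, 8, None, None, None, 22, None, None, None, 35, 28, 40, 23]
In a BST, the LCA of p=4, q=28 is the first node v on the
root-to-leaf path with p <= v <= q (go left if both < v, right if both > v).
Walk from root:
  at 9: 4 <= 9 <= 28, this is the LCA
LCA = 9


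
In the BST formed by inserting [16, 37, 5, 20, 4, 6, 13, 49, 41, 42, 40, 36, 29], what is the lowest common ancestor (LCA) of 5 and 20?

Tree insertion order: [16, 37, 5, 20, 4, 6, 13, 49, 41, 42, 40, 36, 29]
Tree (level-order array): [16, 5, 37, 4, 6, 20, 49, None, None, None, 13, None, 36, 41, None, None, None, 29, None, 40, 42]
In a BST, the LCA of p=5, q=20 is the first node v on the
root-to-leaf path with p <= v <= q (go left if both < v, right if both > v).
Walk from root:
  at 16: 5 <= 16 <= 20, this is the LCA
LCA = 16


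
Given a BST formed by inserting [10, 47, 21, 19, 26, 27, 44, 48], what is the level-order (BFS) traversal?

Tree insertion order: [10, 47, 21, 19, 26, 27, 44, 48]
Tree (level-order array): [10, None, 47, 21, 48, 19, 26, None, None, None, None, None, 27, None, 44]
BFS from the root, enqueuing left then right child of each popped node:
  queue [10] -> pop 10, enqueue [47], visited so far: [10]
  queue [47] -> pop 47, enqueue [21, 48], visited so far: [10, 47]
  queue [21, 48] -> pop 21, enqueue [19, 26], visited so far: [10, 47, 21]
  queue [48, 19, 26] -> pop 48, enqueue [none], visited so far: [10, 47, 21, 48]
  queue [19, 26] -> pop 19, enqueue [none], visited so far: [10, 47, 21, 48, 19]
  queue [26] -> pop 26, enqueue [27], visited so far: [10, 47, 21, 48, 19, 26]
  queue [27] -> pop 27, enqueue [44], visited so far: [10, 47, 21, 48, 19, 26, 27]
  queue [44] -> pop 44, enqueue [none], visited so far: [10, 47, 21, 48, 19, 26, 27, 44]
Result: [10, 47, 21, 48, 19, 26, 27, 44]


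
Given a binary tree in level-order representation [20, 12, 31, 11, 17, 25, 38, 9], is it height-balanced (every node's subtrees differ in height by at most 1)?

Tree (level-order array): [20, 12, 31, 11, 17, 25, 38, 9]
Definition: a tree is height-balanced if, at every node, |h(left) - h(right)| <= 1 (empty subtree has height -1).
Bottom-up per-node check:
  node 9: h_left=-1, h_right=-1, diff=0 [OK], height=0
  node 11: h_left=0, h_right=-1, diff=1 [OK], height=1
  node 17: h_left=-1, h_right=-1, diff=0 [OK], height=0
  node 12: h_left=1, h_right=0, diff=1 [OK], height=2
  node 25: h_left=-1, h_right=-1, diff=0 [OK], height=0
  node 38: h_left=-1, h_right=-1, diff=0 [OK], height=0
  node 31: h_left=0, h_right=0, diff=0 [OK], height=1
  node 20: h_left=2, h_right=1, diff=1 [OK], height=3
All nodes satisfy the balance condition.
Result: Balanced


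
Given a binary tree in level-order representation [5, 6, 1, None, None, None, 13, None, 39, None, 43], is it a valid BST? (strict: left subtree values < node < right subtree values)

Level-order array: [5, 6, 1, None, None, None, 13, None, 39, None, 43]
Validate using subtree bounds (lo, hi): at each node, require lo < value < hi,
then recurse left with hi=value and right with lo=value.
Preorder trace (stopping at first violation):
  at node 5 with bounds (-inf, +inf): OK
  at node 6 with bounds (-inf, 5): VIOLATION
Node 6 violates its bound: not (-inf < 6 < 5).
Result: Not a valid BST


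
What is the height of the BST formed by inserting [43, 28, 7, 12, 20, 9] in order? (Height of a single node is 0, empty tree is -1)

Insertion order: [43, 28, 7, 12, 20, 9]
Tree (level-order array): [43, 28, None, 7, None, None, 12, 9, 20]
Compute height bottom-up (empty subtree = -1):
  height(9) = 1 + max(-1, -1) = 0
  height(20) = 1 + max(-1, -1) = 0
  height(12) = 1 + max(0, 0) = 1
  height(7) = 1 + max(-1, 1) = 2
  height(28) = 1 + max(2, -1) = 3
  height(43) = 1 + max(3, -1) = 4
Height = 4


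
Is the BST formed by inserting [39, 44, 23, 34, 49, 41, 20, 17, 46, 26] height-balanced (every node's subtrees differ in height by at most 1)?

Tree (level-order array): [39, 23, 44, 20, 34, 41, 49, 17, None, 26, None, None, None, 46]
Definition: a tree is height-balanced if, at every node, |h(left) - h(right)| <= 1 (empty subtree has height -1).
Bottom-up per-node check:
  node 17: h_left=-1, h_right=-1, diff=0 [OK], height=0
  node 20: h_left=0, h_right=-1, diff=1 [OK], height=1
  node 26: h_left=-1, h_right=-1, diff=0 [OK], height=0
  node 34: h_left=0, h_right=-1, diff=1 [OK], height=1
  node 23: h_left=1, h_right=1, diff=0 [OK], height=2
  node 41: h_left=-1, h_right=-1, diff=0 [OK], height=0
  node 46: h_left=-1, h_right=-1, diff=0 [OK], height=0
  node 49: h_left=0, h_right=-1, diff=1 [OK], height=1
  node 44: h_left=0, h_right=1, diff=1 [OK], height=2
  node 39: h_left=2, h_right=2, diff=0 [OK], height=3
All nodes satisfy the balance condition.
Result: Balanced


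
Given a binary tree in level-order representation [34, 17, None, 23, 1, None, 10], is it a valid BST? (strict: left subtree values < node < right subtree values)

Level-order array: [34, 17, None, 23, 1, None, 10]
Validate using subtree bounds (lo, hi): at each node, require lo < value < hi,
then recurse left with hi=value and right with lo=value.
Preorder trace (stopping at first violation):
  at node 34 with bounds (-inf, +inf): OK
  at node 17 with bounds (-inf, 34): OK
  at node 23 with bounds (-inf, 17): VIOLATION
Node 23 violates its bound: not (-inf < 23 < 17).
Result: Not a valid BST


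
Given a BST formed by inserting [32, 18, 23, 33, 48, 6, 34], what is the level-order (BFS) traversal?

Tree insertion order: [32, 18, 23, 33, 48, 6, 34]
Tree (level-order array): [32, 18, 33, 6, 23, None, 48, None, None, None, None, 34]
BFS from the root, enqueuing left then right child of each popped node:
  queue [32] -> pop 32, enqueue [18, 33], visited so far: [32]
  queue [18, 33] -> pop 18, enqueue [6, 23], visited so far: [32, 18]
  queue [33, 6, 23] -> pop 33, enqueue [48], visited so far: [32, 18, 33]
  queue [6, 23, 48] -> pop 6, enqueue [none], visited so far: [32, 18, 33, 6]
  queue [23, 48] -> pop 23, enqueue [none], visited so far: [32, 18, 33, 6, 23]
  queue [48] -> pop 48, enqueue [34], visited so far: [32, 18, 33, 6, 23, 48]
  queue [34] -> pop 34, enqueue [none], visited so far: [32, 18, 33, 6, 23, 48, 34]
Result: [32, 18, 33, 6, 23, 48, 34]


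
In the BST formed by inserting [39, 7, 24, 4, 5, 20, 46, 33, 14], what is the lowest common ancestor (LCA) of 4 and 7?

Tree insertion order: [39, 7, 24, 4, 5, 20, 46, 33, 14]
Tree (level-order array): [39, 7, 46, 4, 24, None, None, None, 5, 20, 33, None, None, 14]
In a BST, the LCA of p=4, q=7 is the first node v on the
root-to-leaf path with p <= v <= q (go left if both < v, right if both > v).
Walk from root:
  at 39: both 4 and 7 < 39, go left
  at 7: 4 <= 7 <= 7, this is the LCA
LCA = 7


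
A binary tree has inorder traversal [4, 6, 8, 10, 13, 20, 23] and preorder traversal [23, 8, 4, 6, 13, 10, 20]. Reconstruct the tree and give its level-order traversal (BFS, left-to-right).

Inorder:  [4, 6, 8, 10, 13, 20, 23]
Preorder: [23, 8, 4, 6, 13, 10, 20]
Algorithm: preorder visits root first, so consume preorder in order;
for each root, split the current inorder slice at that value into
left-subtree inorder and right-subtree inorder, then recurse.
Recursive splits:
  root=23; inorder splits into left=[4, 6, 8, 10, 13, 20], right=[]
  root=8; inorder splits into left=[4, 6], right=[10, 13, 20]
  root=4; inorder splits into left=[], right=[6]
  root=6; inorder splits into left=[], right=[]
  root=13; inorder splits into left=[10], right=[20]
  root=10; inorder splits into left=[], right=[]
  root=20; inorder splits into left=[], right=[]
Reconstructed level-order: [23, 8, 4, 13, 6, 10, 20]


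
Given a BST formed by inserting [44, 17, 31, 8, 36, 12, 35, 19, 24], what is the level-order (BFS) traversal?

Tree insertion order: [44, 17, 31, 8, 36, 12, 35, 19, 24]
Tree (level-order array): [44, 17, None, 8, 31, None, 12, 19, 36, None, None, None, 24, 35]
BFS from the root, enqueuing left then right child of each popped node:
  queue [44] -> pop 44, enqueue [17], visited so far: [44]
  queue [17] -> pop 17, enqueue [8, 31], visited so far: [44, 17]
  queue [8, 31] -> pop 8, enqueue [12], visited so far: [44, 17, 8]
  queue [31, 12] -> pop 31, enqueue [19, 36], visited so far: [44, 17, 8, 31]
  queue [12, 19, 36] -> pop 12, enqueue [none], visited so far: [44, 17, 8, 31, 12]
  queue [19, 36] -> pop 19, enqueue [24], visited so far: [44, 17, 8, 31, 12, 19]
  queue [36, 24] -> pop 36, enqueue [35], visited so far: [44, 17, 8, 31, 12, 19, 36]
  queue [24, 35] -> pop 24, enqueue [none], visited so far: [44, 17, 8, 31, 12, 19, 36, 24]
  queue [35] -> pop 35, enqueue [none], visited so far: [44, 17, 8, 31, 12, 19, 36, 24, 35]
Result: [44, 17, 8, 31, 12, 19, 36, 24, 35]


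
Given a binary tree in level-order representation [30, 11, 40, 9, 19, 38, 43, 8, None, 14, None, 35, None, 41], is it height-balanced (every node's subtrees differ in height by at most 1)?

Tree (level-order array): [30, 11, 40, 9, 19, 38, 43, 8, None, 14, None, 35, None, 41]
Definition: a tree is height-balanced if, at every node, |h(left) - h(right)| <= 1 (empty subtree has height -1).
Bottom-up per-node check:
  node 8: h_left=-1, h_right=-1, diff=0 [OK], height=0
  node 9: h_left=0, h_right=-1, diff=1 [OK], height=1
  node 14: h_left=-1, h_right=-1, diff=0 [OK], height=0
  node 19: h_left=0, h_right=-1, diff=1 [OK], height=1
  node 11: h_left=1, h_right=1, diff=0 [OK], height=2
  node 35: h_left=-1, h_right=-1, diff=0 [OK], height=0
  node 38: h_left=0, h_right=-1, diff=1 [OK], height=1
  node 41: h_left=-1, h_right=-1, diff=0 [OK], height=0
  node 43: h_left=0, h_right=-1, diff=1 [OK], height=1
  node 40: h_left=1, h_right=1, diff=0 [OK], height=2
  node 30: h_left=2, h_right=2, diff=0 [OK], height=3
All nodes satisfy the balance condition.
Result: Balanced


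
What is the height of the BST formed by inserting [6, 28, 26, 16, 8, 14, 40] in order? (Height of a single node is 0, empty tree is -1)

Insertion order: [6, 28, 26, 16, 8, 14, 40]
Tree (level-order array): [6, None, 28, 26, 40, 16, None, None, None, 8, None, None, 14]
Compute height bottom-up (empty subtree = -1):
  height(14) = 1 + max(-1, -1) = 0
  height(8) = 1 + max(-1, 0) = 1
  height(16) = 1 + max(1, -1) = 2
  height(26) = 1 + max(2, -1) = 3
  height(40) = 1 + max(-1, -1) = 0
  height(28) = 1 + max(3, 0) = 4
  height(6) = 1 + max(-1, 4) = 5
Height = 5


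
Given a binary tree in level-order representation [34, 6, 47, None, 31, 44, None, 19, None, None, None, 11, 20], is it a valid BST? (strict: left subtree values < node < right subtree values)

Level-order array: [34, 6, 47, None, 31, 44, None, 19, None, None, None, 11, 20]
Validate using subtree bounds (lo, hi): at each node, require lo < value < hi,
then recurse left with hi=value and right with lo=value.
Preorder trace (stopping at first violation):
  at node 34 with bounds (-inf, +inf): OK
  at node 6 with bounds (-inf, 34): OK
  at node 31 with bounds (6, 34): OK
  at node 19 with bounds (6, 31): OK
  at node 11 with bounds (6, 19): OK
  at node 20 with bounds (19, 31): OK
  at node 47 with bounds (34, +inf): OK
  at node 44 with bounds (34, 47): OK
No violation found at any node.
Result: Valid BST


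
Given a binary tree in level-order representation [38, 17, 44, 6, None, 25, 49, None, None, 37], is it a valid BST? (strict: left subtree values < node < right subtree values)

Level-order array: [38, 17, 44, 6, None, 25, 49, None, None, 37]
Validate using subtree bounds (lo, hi): at each node, require lo < value < hi,
then recurse left with hi=value and right with lo=value.
Preorder trace (stopping at first violation):
  at node 38 with bounds (-inf, +inf): OK
  at node 17 with bounds (-inf, 38): OK
  at node 6 with bounds (-inf, 17): OK
  at node 44 with bounds (38, +inf): OK
  at node 25 with bounds (38, 44): VIOLATION
Node 25 violates its bound: not (38 < 25 < 44).
Result: Not a valid BST


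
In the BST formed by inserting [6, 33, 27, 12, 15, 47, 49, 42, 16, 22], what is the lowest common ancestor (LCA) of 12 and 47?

Tree insertion order: [6, 33, 27, 12, 15, 47, 49, 42, 16, 22]
Tree (level-order array): [6, None, 33, 27, 47, 12, None, 42, 49, None, 15, None, None, None, None, None, 16, None, 22]
In a BST, the LCA of p=12, q=47 is the first node v on the
root-to-leaf path with p <= v <= q (go left if both < v, right if both > v).
Walk from root:
  at 6: both 12 and 47 > 6, go right
  at 33: 12 <= 33 <= 47, this is the LCA
LCA = 33


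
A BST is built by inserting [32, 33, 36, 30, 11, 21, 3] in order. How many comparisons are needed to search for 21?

Search path for 21: 32 -> 30 -> 11 -> 21
Found: True
Comparisons: 4


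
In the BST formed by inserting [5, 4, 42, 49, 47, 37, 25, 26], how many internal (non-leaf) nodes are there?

Tree built from: [5, 4, 42, 49, 47, 37, 25, 26]
Tree (level-order array): [5, 4, 42, None, None, 37, 49, 25, None, 47, None, None, 26]
Rule: An internal node has at least one child.
Per-node child counts:
  node 5: 2 child(ren)
  node 4: 0 child(ren)
  node 42: 2 child(ren)
  node 37: 1 child(ren)
  node 25: 1 child(ren)
  node 26: 0 child(ren)
  node 49: 1 child(ren)
  node 47: 0 child(ren)
Matching nodes: [5, 42, 37, 25, 49]
Count of internal (non-leaf) nodes: 5


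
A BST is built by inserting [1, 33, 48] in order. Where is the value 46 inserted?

Starting tree (level order): [1, None, 33, None, 48]
Insertion path: 1 -> 33 -> 48
Result: insert 46 as left child of 48
Final tree (level order): [1, None, 33, None, 48, 46]


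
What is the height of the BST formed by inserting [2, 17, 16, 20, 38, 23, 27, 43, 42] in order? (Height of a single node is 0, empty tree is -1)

Insertion order: [2, 17, 16, 20, 38, 23, 27, 43, 42]
Tree (level-order array): [2, None, 17, 16, 20, None, None, None, 38, 23, 43, None, 27, 42]
Compute height bottom-up (empty subtree = -1):
  height(16) = 1 + max(-1, -1) = 0
  height(27) = 1 + max(-1, -1) = 0
  height(23) = 1 + max(-1, 0) = 1
  height(42) = 1 + max(-1, -1) = 0
  height(43) = 1 + max(0, -1) = 1
  height(38) = 1 + max(1, 1) = 2
  height(20) = 1 + max(-1, 2) = 3
  height(17) = 1 + max(0, 3) = 4
  height(2) = 1 + max(-1, 4) = 5
Height = 5


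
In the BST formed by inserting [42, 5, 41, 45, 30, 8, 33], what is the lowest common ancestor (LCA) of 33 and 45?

Tree insertion order: [42, 5, 41, 45, 30, 8, 33]
Tree (level-order array): [42, 5, 45, None, 41, None, None, 30, None, 8, 33]
In a BST, the LCA of p=33, q=45 is the first node v on the
root-to-leaf path with p <= v <= q (go left if both < v, right if both > v).
Walk from root:
  at 42: 33 <= 42 <= 45, this is the LCA
LCA = 42


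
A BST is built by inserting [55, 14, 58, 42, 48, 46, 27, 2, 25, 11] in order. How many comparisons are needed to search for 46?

Search path for 46: 55 -> 14 -> 42 -> 48 -> 46
Found: True
Comparisons: 5


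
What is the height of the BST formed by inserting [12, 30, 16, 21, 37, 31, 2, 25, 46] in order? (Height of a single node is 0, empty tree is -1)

Insertion order: [12, 30, 16, 21, 37, 31, 2, 25, 46]
Tree (level-order array): [12, 2, 30, None, None, 16, 37, None, 21, 31, 46, None, 25]
Compute height bottom-up (empty subtree = -1):
  height(2) = 1 + max(-1, -1) = 0
  height(25) = 1 + max(-1, -1) = 0
  height(21) = 1 + max(-1, 0) = 1
  height(16) = 1 + max(-1, 1) = 2
  height(31) = 1 + max(-1, -1) = 0
  height(46) = 1 + max(-1, -1) = 0
  height(37) = 1 + max(0, 0) = 1
  height(30) = 1 + max(2, 1) = 3
  height(12) = 1 + max(0, 3) = 4
Height = 4


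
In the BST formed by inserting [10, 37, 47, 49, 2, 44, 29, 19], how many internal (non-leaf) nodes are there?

Tree built from: [10, 37, 47, 49, 2, 44, 29, 19]
Tree (level-order array): [10, 2, 37, None, None, 29, 47, 19, None, 44, 49]
Rule: An internal node has at least one child.
Per-node child counts:
  node 10: 2 child(ren)
  node 2: 0 child(ren)
  node 37: 2 child(ren)
  node 29: 1 child(ren)
  node 19: 0 child(ren)
  node 47: 2 child(ren)
  node 44: 0 child(ren)
  node 49: 0 child(ren)
Matching nodes: [10, 37, 29, 47]
Count of internal (non-leaf) nodes: 4


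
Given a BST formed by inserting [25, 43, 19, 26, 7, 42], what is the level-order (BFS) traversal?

Tree insertion order: [25, 43, 19, 26, 7, 42]
Tree (level-order array): [25, 19, 43, 7, None, 26, None, None, None, None, 42]
BFS from the root, enqueuing left then right child of each popped node:
  queue [25] -> pop 25, enqueue [19, 43], visited so far: [25]
  queue [19, 43] -> pop 19, enqueue [7], visited so far: [25, 19]
  queue [43, 7] -> pop 43, enqueue [26], visited so far: [25, 19, 43]
  queue [7, 26] -> pop 7, enqueue [none], visited so far: [25, 19, 43, 7]
  queue [26] -> pop 26, enqueue [42], visited so far: [25, 19, 43, 7, 26]
  queue [42] -> pop 42, enqueue [none], visited so far: [25, 19, 43, 7, 26, 42]
Result: [25, 19, 43, 7, 26, 42]


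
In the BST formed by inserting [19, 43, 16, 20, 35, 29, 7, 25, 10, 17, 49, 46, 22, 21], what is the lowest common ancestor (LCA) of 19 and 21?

Tree insertion order: [19, 43, 16, 20, 35, 29, 7, 25, 10, 17, 49, 46, 22, 21]
Tree (level-order array): [19, 16, 43, 7, 17, 20, 49, None, 10, None, None, None, 35, 46, None, None, None, 29, None, None, None, 25, None, 22, None, 21]
In a BST, the LCA of p=19, q=21 is the first node v on the
root-to-leaf path with p <= v <= q (go left if both < v, right if both > v).
Walk from root:
  at 19: 19 <= 19 <= 21, this is the LCA
LCA = 19


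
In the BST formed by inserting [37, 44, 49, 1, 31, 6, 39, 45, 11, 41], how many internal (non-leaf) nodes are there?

Tree built from: [37, 44, 49, 1, 31, 6, 39, 45, 11, 41]
Tree (level-order array): [37, 1, 44, None, 31, 39, 49, 6, None, None, 41, 45, None, None, 11]
Rule: An internal node has at least one child.
Per-node child counts:
  node 37: 2 child(ren)
  node 1: 1 child(ren)
  node 31: 1 child(ren)
  node 6: 1 child(ren)
  node 11: 0 child(ren)
  node 44: 2 child(ren)
  node 39: 1 child(ren)
  node 41: 0 child(ren)
  node 49: 1 child(ren)
  node 45: 0 child(ren)
Matching nodes: [37, 1, 31, 6, 44, 39, 49]
Count of internal (non-leaf) nodes: 7


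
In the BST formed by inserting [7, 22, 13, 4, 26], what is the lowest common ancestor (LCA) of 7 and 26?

Tree insertion order: [7, 22, 13, 4, 26]
Tree (level-order array): [7, 4, 22, None, None, 13, 26]
In a BST, the LCA of p=7, q=26 is the first node v on the
root-to-leaf path with p <= v <= q (go left if both < v, right if both > v).
Walk from root:
  at 7: 7 <= 7 <= 26, this is the LCA
LCA = 7


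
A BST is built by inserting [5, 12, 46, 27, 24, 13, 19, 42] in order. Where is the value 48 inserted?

Starting tree (level order): [5, None, 12, None, 46, 27, None, 24, 42, 13, None, None, None, None, 19]
Insertion path: 5 -> 12 -> 46
Result: insert 48 as right child of 46
Final tree (level order): [5, None, 12, None, 46, 27, 48, 24, 42, None, None, 13, None, None, None, None, 19]


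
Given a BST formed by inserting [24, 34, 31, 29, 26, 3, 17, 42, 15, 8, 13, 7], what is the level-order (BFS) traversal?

Tree insertion order: [24, 34, 31, 29, 26, 3, 17, 42, 15, 8, 13, 7]
Tree (level-order array): [24, 3, 34, None, 17, 31, 42, 15, None, 29, None, None, None, 8, None, 26, None, 7, 13]
BFS from the root, enqueuing left then right child of each popped node:
  queue [24] -> pop 24, enqueue [3, 34], visited so far: [24]
  queue [3, 34] -> pop 3, enqueue [17], visited so far: [24, 3]
  queue [34, 17] -> pop 34, enqueue [31, 42], visited so far: [24, 3, 34]
  queue [17, 31, 42] -> pop 17, enqueue [15], visited so far: [24, 3, 34, 17]
  queue [31, 42, 15] -> pop 31, enqueue [29], visited so far: [24, 3, 34, 17, 31]
  queue [42, 15, 29] -> pop 42, enqueue [none], visited so far: [24, 3, 34, 17, 31, 42]
  queue [15, 29] -> pop 15, enqueue [8], visited so far: [24, 3, 34, 17, 31, 42, 15]
  queue [29, 8] -> pop 29, enqueue [26], visited so far: [24, 3, 34, 17, 31, 42, 15, 29]
  queue [8, 26] -> pop 8, enqueue [7, 13], visited so far: [24, 3, 34, 17, 31, 42, 15, 29, 8]
  queue [26, 7, 13] -> pop 26, enqueue [none], visited so far: [24, 3, 34, 17, 31, 42, 15, 29, 8, 26]
  queue [7, 13] -> pop 7, enqueue [none], visited so far: [24, 3, 34, 17, 31, 42, 15, 29, 8, 26, 7]
  queue [13] -> pop 13, enqueue [none], visited so far: [24, 3, 34, 17, 31, 42, 15, 29, 8, 26, 7, 13]
Result: [24, 3, 34, 17, 31, 42, 15, 29, 8, 26, 7, 13]


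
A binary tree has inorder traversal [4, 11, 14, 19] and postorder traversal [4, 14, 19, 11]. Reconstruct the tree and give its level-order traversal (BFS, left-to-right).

Inorder:   [4, 11, 14, 19]
Postorder: [4, 14, 19, 11]
Algorithm: postorder visits root last, so walk postorder right-to-left;
each value is the root of the current inorder slice — split it at that
value, recurse on the right subtree first, then the left.
Recursive splits:
  root=11; inorder splits into left=[4], right=[14, 19]
  root=19; inorder splits into left=[14], right=[]
  root=14; inorder splits into left=[], right=[]
  root=4; inorder splits into left=[], right=[]
Reconstructed level-order: [11, 4, 19, 14]


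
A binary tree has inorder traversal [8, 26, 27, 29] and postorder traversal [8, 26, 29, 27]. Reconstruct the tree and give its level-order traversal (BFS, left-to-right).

Inorder:   [8, 26, 27, 29]
Postorder: [8, 26, 29, 27]
Algorithm: postorder visits root last, so walk postorder right-to-left;
each value is the root of the current inorder slice — split it at that
value, recurse on the right subtree first, then the left.
Recursive splits:
  root=27; inorder splits into left=[8, 26], right=[29]
  root=29; inorder splits into left=[], right=[]
  root=26; inorder splits into left=[8], right=[]
  root=8; inorder splits into left=[], right=[]
Reconstructed level-order: [27, 26, 29, 8]


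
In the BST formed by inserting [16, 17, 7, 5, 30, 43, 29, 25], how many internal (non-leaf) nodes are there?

Tree built from: [16, 17, 7, 5, 30, 43, 29, 25]
Tree (level-order array): [16, 7, 17, 5, None, None, 30, None, None, 29, 43, 25]
Rule: An internal node has at least one child.
Per-node child counts:
  node 16: 2 child(ren)
  node 7: 1 child(ren)
  node 5: 0 child(ren)
  node 17: 1 child(ren)
  node 30: 2 child(ren)
  node 29: 1 child(ren)
  node 25: 0 child(ren)
  node 43: 0 child(ren)
Matching nodes: [16, 7, 17, 30, 29]
Count of internal (non-leaf) nodes: 5


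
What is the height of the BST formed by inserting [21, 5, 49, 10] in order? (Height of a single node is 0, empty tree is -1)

Insertion order: [21, 5, 49, 10]
Tree (level-order array): [21, 5, 49, None, 10]
Compute height bottom-up (empty subtree = -1):
  height(10) = 1 + max(-1, -1) = 0
  height(5) = 1 + max(-1, 0) = 1
  height(49) = 1 + max(-1, -1) = 0
  height(21) = 1 + max(1, 0) = 2
Height = 2


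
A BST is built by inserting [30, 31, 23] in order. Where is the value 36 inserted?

Starting tree (level order): [30, 23, 31]
Insertion path: 30 -> 31
Result: insert 36 as right child of 31
Final tree (level order): [30, 23, 31, None, None, None, 36]


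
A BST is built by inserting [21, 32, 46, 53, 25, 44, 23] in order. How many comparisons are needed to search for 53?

Search path for 53: 21 -> 32 -> 46 -> 53
Found: True
Comparisons: 4


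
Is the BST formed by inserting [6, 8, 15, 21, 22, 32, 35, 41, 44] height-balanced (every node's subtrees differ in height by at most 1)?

Tree (level-order array): [6, None, 8, None, 15, None, 21, None, 22, None, 32, None, 35, None, 41, None, 44]
Definition: a tree is height-balanced if, at every node, |h(left) - h(right)| <= 1 (empty subtree has height -1).
Bottom-up per-node check:
  node 44: h_left=-1, h_right=-1, diff=0 [OK], height=0
  node 41: h_left=-1, h_right=0, diff=1 [OK], height=1
  node 35: h_left=-1, h_right=1, diff=2 [FAIL (|-1-1|=2 > 1)], height=2
  node 32: h_left=-1, h_right=2, diff=3 [FAIL (|-1-2|=3 > 1)], height=3
  node 22: h_left=-1, h_right=3, diff=4 [FAIL (|-1-3|=4 > 1)], height=4
  node 21: h_left=-1, h_right=4, diff=5 [FAIL (|-1-4|=5 > 1)], height=5
  node 15: h_left=-1, h_right=5, diff=6 [FAIL (|-1-5|=6 > 1)], height=6
  node 8: h_left=-1, h_right=6, diff=7 [FAIL (|-1-6|=7 > 1)], height=7
  node 6: h_left=-1, h_right=7, diff=8 [FAIL (|-1-7|=8 > 1)], height=8
Node 35 violates the condition: |-1 - 1| = 2 > 1.
Result: Not balanced


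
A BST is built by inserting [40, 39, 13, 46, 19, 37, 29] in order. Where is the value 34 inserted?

Starting tree (level order): [40, 39, 46, 13, None, None, None, None, 19, None, 37, 29]
Insertion path: 40 -> 39 -> 13 -> 19 -> 37 -> 29
Result: insert 34 as right child of 29
Final tree (level order): [40, 39, 46, 13, None, None, None, None, 19, None, 37, 29, None, None, 34]


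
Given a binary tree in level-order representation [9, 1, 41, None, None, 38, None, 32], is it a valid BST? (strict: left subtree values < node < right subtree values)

Level-order array: [9, 1, 41, None, None, 38, None, 32]
Validate using subtree bounds (lo, hi): at each node, require lo < value < hi,
then recurse left with hi=value and right with lo=value.
Preorder trace (stopping at first violation):
  at node 9 with bounds (-inf, +inf): OK
  at node 1 with bounds (-inf, 9): OK
  at node 41 with bounds (9, +inf): OK
  at node 38 with bounds (9, 41): OK
  at node 32 with bounds (9, 38): OK
No violation found at any node.
Result: Valid BST


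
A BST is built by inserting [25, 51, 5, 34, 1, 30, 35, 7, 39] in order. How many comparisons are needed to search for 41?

Search path for 41: 25 -> 51 -> 34 -> 35 -> 39
Found: False
Comparisons: 5


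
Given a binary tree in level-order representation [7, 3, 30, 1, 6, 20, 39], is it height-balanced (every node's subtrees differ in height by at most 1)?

Tree (level-order array): [7, 3, 30, 1, 6, 20, 39]
Definition: a tree is height-balanced if, at every node, |h(left) - h(right)| <= 1 (empty subtree has height -1).
Bottom-up per-node check:
  node 1: h_left=-1, h_right=-1, diff=0 [OK], height=0
  node 6: h_left=-1, h_right=-1, diff=0 [OK], height=0
  node 3: h_left=0, h_right=0, diff=0 [OK], height=1
  node 20: h_left=-1, h_right=-1, diff=0 [OK], height=0
  node 39: h_left=-1, h_right=-1, diff=0 [OK], height=0
  node 30: h_left=0, h_right=0, diff=0 [OK], height=1
  node 7: h_left=1, h_right=1, diff=0 [OK], height=2
All nodes satisfy the balance condition.
Result: Balanced


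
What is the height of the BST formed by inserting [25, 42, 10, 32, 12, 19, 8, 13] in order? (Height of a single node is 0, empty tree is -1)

Insertion order: [25, 42, 10, 32, 12, 19, 8, 13]
Tree (level-order array): [25, 10, 42, 8, 12, 32, None, None, None, None, 19, None, None, 13]
Compute height bottom-up (empty subtree = -1):
  height(8) = 1 + max(-1, -1) = 0
  height(13) = 1 + max(-1, -1) = 0
  height(19) = 1 + max(0, -1) = 1
  height(12) = 1 + max(-1, 1) = 2
  height(10) = 1 + max(0, 2) = 3
  height(32) = 1 + max(-1, -1) = 0
  height(42) = 1 + max(0, -1) = 1
  height(25) = 1 + max(3, 1) = 4
Height = 4


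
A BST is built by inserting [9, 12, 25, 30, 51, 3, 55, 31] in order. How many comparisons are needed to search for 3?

Search path for 3: 9 -> 3
Found: True
Comparisons: 2


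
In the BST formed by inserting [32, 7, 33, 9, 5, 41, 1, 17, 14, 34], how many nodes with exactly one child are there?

Tree built from: [32, 7, 33, 9, 5, 41, 1, 17, 14, 34]
Tree (level-order array): [32, 7, 33, 5, 9, None, 41, 1, None, None, 17, 34, None, None, None, 14]
Rule: These are nodes with exactly 1 non-null child.
Per-node child counts:
  node 32: 2 child(ren)
  node 7: 2 child(ren)
  node 5: 1 child(ren)
  node 1: 0 child(ren)
  node 9: 1 child(ren)
  node 17: 1 child(ren)
  node 14: 0 child(ren)
  node 33: 1 child(ren)
  node 41: 1 child(ren)
  node 34: 0 child(ren)
Matching nodes: [5, 9, 17, 33, 41]
Count of nodes with exactly one child: 5


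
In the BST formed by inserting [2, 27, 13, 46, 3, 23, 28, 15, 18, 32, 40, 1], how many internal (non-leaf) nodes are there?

Tree built from: [2, 27, 13, 46, 3, 23, 28, 15, 18, 32, 40, 1]
Tree (level-order array): [2, 1, 27, None, None, 13, 46, 3, 23, 28, None, None, None, 15, None, None, 32, None, 18, None, 40]
Rule: An internal node has at least one child.
Per-node child counts:
  node 2: 2 child(ren)
  node 1: 0 child(ren)
  node 27: 2 child(ren)
  node 13: 2 child(ren)
  node 3: 0 child(ren)
  node 23: 1 child(ren)
  node 15: 1 child(ren)
  node 18: 0 child(ren)
  node 46: 1 child(ren)
  node 28: 1 child(ren)
  node 32: 1 child(ren)
  node 40: 0 child(ren)
Matching nodes: [2, 27, 13, 23, 15, 46, 28, 32]
Count of internal (non-leaf) nodes: 8


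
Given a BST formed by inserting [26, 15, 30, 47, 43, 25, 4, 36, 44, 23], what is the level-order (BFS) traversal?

Tree insertion order: [26, 15, 30, 47, 43, 25, 4, 36, 44, 23]
Tree (level-order array): [26, 15, 30, 4, 25, None, 47, None, None, 23, None, 43, None, None, None, 36, 44]
BFS from the root, enqueuing left then right child of each popped node:
  queue [26] -> pop 26, enqueue [15, 30], visited so far: [26]
  queue [15, 30] -> pop 15, enqueue [4, 25], visited so far: [26, 15]
  queue [30, 4, 25] -> pop 30, enqueue [47], visited so far: [26, 15, 30]
  queue [4, 25, 47] -> pop 4, enqueue [none], visited so far: [26, 15, 30, 4]
  queue [25, 47] -> pop 25, enqueue [23], visited so far: [26, 15, 30, 4, 25]
  queue [47, 23] -> pop 47, enqueue [43], visited so far: [26, 15, 30, 4, 25, 47]
  queue [23, 43] -> pop 23, enqueue [none], visited so far: [26, 15, 30, 4, 25, 47, 23]
  queue [43] -> pop 43, enqueue [36, 44], visited so far: [26, 15, 30, 4, 25, 47, 23, 43]
  queue [36, 44] -> pop 36, enqueue [none], visited so far: [26, 15, 30, 4, 25, 47, 23, 43, 36]
  queue [44] -> pop 44, enqueue [none], visited so far: [26, 15, 30, 4, 25, 47, 23, 43, 36, 44]
Result: [26, 15, 30, 4, 25, 47, 23, 43, 36, 44]


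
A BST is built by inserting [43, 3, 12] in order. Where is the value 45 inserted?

Starting tree (level order): [43, 3, None, None, 12]
Insertion path: 43
Result: insert 45 as right child of 43
Final tree (level order): [43, 3, 45, None, 12]


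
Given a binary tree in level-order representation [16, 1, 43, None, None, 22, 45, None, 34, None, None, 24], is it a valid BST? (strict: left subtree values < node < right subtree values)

Level-order array: [16, 1, 43, None, None, 22, 45, None, 34, None, None, 24]
Validate using subtree bounds (lo, hi): at each node, require lo < value < hi,
then recurse left with hi=value and right with lo=value.
Preorder trace (stopping at first violation):
  at node 16 with bounds (-inf, +inf): OK
  at node 1 with bounds (-inf, 16): OK
  at node 43 with bounds (16, +inf): OK
  at node 22 with bounds (16, 43): OK
  at node 34 with bounds (22, 43): OK
  at node 24 with bounds (22, 34): OK
  at node 45 with bounds (43, +inf): OK
No violation found at any node.
Result: Valid BST


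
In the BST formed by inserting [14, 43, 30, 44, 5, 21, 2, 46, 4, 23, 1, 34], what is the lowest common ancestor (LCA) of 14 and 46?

Tree insertion order: [14, 43, 30, 44, 5, 21, 2, 46, 4, 23, 1, 34]
Tree (level-order array): [14, 5, 43, 2, None, 30, 44, 1, 4, 21, 34, None, 46, None, None, None, None, None, 23]
In a BST, the LCA of p=14, q=46 is the first node v on the
root-to-leaf path with p <= v <= q (go left if both < v, right if both > v).
Walk from root:
  at 14: 14 <= 14 <= 46, this is the LCA
LCA = 14


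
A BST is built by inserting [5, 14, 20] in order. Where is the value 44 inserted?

Starting tree (level order): [5, None, 14, None, 20]
Insertion path: 5 -> 14 -> 20
Result: insert 44 as right child of 20
Final tree (level order): [5, None, 14, None, 20, None, 44]


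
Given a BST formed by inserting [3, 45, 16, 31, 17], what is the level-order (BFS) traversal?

Tree insertion order: [3, 45, 16, 31, 17]
Tree (level-order array): [3, None, 45, 16, None, None, 31, 17]
BFS from the root, enqueuing left then right child of each popped node:
  queue [3] -> pop 3, enqueue [45], visited so far: [3]
  queue [45] -> pop 45, enqueue [16], visited so far: [3, 45]
  queue [16] -> pop 16, enqueue [31], visited so far: [3, 45, 16]
  queue [31] -> pop 31, enqueue [17], visited so far: [3, 45, 16, 31]
  queue [17] -> pop 17, enqueue [none], visited so far: [3, 45, 16, 31, 17]
Result: [3, 45, 16, 31, 17]


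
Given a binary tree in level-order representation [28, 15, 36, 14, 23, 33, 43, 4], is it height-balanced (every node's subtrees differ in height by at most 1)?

Tree (level-order array): [28, 15, 36, 14, 23, 33, 43, 4]
Definition: a tree is height-balanced if, at every node, |h(left) - h(right)| <= 1 (empty subtree has height -1).
Bottom-up per-node check:
  node 4: h_left=-1, h_right=-1, diff=0 [OK], height=0
  node 14: h_left=0, h_right=-1, diff=1 [OK], height=1
  node 23: h_left=-1, h_right=-1, diff=0 [OK], height=0
  node 15: h_left=1, h_right=0, diff=1 [OK], height=2
  node 33: h_left=-1, h_right=-1, diff=0 [OK], height=0
  node 43: h_left=-1, h_right=-1, diff=0 [OK], height=0
  node 36: h_left=0, h_right=0, diff=0 [OK], height=1
  node 28: h_left=2, h_right=1, diff=1 [OK], height=3
All nodes satisfy the balance condition.
Result: Balanced
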